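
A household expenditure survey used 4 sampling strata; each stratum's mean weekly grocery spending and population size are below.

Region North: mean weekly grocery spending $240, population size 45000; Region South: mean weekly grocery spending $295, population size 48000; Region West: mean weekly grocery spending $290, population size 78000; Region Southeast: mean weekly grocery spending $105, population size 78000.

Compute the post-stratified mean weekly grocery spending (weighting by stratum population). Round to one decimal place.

Σ Nₕ·x̄ₕ = 240×45000 + 295×48000 + 290×78000 + 105×78000
  = 10800000 + 14160000 + 22620000 + 8190000 = 55770000
Σ Nₕ = 45000 + 48000 + 78000 + 78000 = 249000
Overall mean = 55770000 / 249000 = 223.9759

224.0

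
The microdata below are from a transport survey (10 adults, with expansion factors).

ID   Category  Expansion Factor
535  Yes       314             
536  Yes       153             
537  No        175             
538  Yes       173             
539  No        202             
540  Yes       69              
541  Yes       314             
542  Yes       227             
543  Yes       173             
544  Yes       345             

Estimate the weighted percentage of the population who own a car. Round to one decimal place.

82.4

Sum of weights for 'Yes' = 314 + 153 + 173 + 69 + 314 + 227 + 173 + 345 = 1768
Total weight = 314 + 153 + 175 + 173 + 202 + 69 + 314 + 227 + 173 + 345 = 2145
Weighted proportion = 1768 / 2145 = 0.82424242 → 82.424242%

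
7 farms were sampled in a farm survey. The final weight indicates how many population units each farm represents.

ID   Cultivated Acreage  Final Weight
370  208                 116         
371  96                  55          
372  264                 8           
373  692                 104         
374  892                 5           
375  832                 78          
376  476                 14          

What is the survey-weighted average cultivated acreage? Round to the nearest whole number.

Weighted sum = 208×116 + 96×55 + 264×8 + 692×104 + 892×5 + 832×78 + 476×14
  = 179508
Sum of weights = 116 + 55 + 8 + 104 + 5 + 78 + 14 = 380
Weighted mean = 179508 / 380 = 472.38947

472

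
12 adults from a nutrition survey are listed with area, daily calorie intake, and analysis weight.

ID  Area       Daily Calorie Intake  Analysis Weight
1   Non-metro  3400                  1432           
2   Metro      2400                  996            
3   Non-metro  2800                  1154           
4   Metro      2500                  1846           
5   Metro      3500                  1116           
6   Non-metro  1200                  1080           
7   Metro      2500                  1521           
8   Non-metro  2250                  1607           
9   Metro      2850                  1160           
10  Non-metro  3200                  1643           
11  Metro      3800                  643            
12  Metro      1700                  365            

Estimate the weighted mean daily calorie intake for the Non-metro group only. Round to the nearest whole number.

2642

Non-metro rows: 1, 3, 6, 8, 10
Weighted sum = 3400×1432 + 2800×1154 + 1200×1080 + 2250×1607 + 3200×1643
  = 4868800 + 3231200 + 1296000 + 3615750 + 5257600 = 18269350
Sum of weights = 1432 + 1154 + 1080 + 1607 + 1643 = 6916
Weighted mean = 18269350 / 6916 = 2641.6064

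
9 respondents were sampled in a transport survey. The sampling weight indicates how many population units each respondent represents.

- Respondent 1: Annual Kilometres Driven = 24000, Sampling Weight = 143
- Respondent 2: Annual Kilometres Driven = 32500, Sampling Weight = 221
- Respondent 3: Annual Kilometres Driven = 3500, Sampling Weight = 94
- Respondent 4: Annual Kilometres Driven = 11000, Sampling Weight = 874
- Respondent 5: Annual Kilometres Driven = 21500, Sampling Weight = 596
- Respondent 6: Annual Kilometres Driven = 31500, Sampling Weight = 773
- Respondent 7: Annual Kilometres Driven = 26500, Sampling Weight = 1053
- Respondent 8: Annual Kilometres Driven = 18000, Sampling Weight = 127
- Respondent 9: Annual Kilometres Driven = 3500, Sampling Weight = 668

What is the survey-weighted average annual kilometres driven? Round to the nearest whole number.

Weighted sum = 24000×143 + 32500×221 + 3500×94 + 11000×874 + 21500×596 + 31500×773 + 26500×1053 + 18000×127 + 3500×668
  = 90249500
Sum of weights = 143 + 221 + 94 + 874 + 596 + 773 + 1053 + 127 + 668 = 4549
Weighted mean = 90249500 / 4549 = 19839.415

19839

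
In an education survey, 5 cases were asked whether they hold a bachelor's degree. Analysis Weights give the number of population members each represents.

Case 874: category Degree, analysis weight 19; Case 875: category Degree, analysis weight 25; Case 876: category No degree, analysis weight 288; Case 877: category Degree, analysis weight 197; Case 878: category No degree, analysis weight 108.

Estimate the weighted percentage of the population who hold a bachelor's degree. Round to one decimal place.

Sum of weights for 'Degree' = 19 + 25 + 197 = 241
Total weight = 637
Weighted proportion = 241 / 637 = 0.37833595 → 37.833595%

37.8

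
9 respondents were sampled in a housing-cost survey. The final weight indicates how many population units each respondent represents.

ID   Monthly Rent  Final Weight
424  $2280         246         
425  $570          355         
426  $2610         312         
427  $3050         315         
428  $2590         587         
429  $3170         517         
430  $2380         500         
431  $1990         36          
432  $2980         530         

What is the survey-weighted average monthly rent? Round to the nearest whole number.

Weighted sum = 2280×246 + 570×355 + 2610×312 + 3050×315 + 2590×587 + 3170×517 + 2380×500 + 1990×36 + 2980×530
  = 560880 + 202350 + 814320 + 960750 + 1520330 + 1638890 + 1190000 + 71640 + 1579400 = 8538560
Sum of weights = 246 + 355 + 312 + 315 + 587 + 517 + 500 + 36 + 530 = 3398
Weighted mean = 8538560 / 3398 = 2512.8193

2513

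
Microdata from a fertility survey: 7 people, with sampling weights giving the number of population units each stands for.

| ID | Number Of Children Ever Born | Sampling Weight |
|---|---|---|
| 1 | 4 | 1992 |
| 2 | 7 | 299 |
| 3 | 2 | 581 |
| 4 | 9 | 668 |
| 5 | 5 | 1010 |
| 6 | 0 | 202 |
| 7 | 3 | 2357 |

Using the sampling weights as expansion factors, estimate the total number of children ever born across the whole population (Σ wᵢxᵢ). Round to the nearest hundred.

29400

Weighted total = 4×1992 + 7×299 + 2×581 + 9×668 + 5×1010 + 0×202 + 3×2357
  = 7968 + 2093 + 1162 + 6012 + 5050 + 0 + 7071 = 29356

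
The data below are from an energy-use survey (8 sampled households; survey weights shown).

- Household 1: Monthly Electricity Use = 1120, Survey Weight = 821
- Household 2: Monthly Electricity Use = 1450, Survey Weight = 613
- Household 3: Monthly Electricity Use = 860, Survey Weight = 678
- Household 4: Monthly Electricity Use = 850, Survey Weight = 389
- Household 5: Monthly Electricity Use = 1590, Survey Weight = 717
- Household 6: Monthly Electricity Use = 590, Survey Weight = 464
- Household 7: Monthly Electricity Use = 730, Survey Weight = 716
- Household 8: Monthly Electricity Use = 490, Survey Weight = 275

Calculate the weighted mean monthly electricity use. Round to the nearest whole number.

Weighted sum = 1120×821 + 1450×613 + 860×678 + 850×389 + 1590×717 + 590×464 + 730×716 + 490×275
  = 919520 + 888850 + 583080 + 330650 + 1140030 + 273760 + 522680 + 134750 = 4793320
Sum of weights = 821 + 613 + 678 + 389 + 717 + 464 + 716 + 275 = 4673
Weighted mean = 4793320 / 4673 = 1025.7479

1026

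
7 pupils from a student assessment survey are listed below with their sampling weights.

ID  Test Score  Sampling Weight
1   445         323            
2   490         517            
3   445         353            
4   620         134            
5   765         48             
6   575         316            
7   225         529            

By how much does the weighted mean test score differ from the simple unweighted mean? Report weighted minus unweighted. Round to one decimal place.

-70.2

Unweighted sum = 445 + 490 + 445 + 620 + 765 + 575 + 225 = 3565
Unweighted mean = 3565 / 7 = 509.28571
Weighted sum = 445×323 + 490×517 + 445×353 + 620×134 + 765×48 + 575×316 + 225×529
  = 974675
Sum of weights = 323 + 517 + 353 + 134 + 48 + 316 + 529 = 2220
Weighted mean = 974675 / 2220 = 439.04279
Difference (weighted minus unweighted) = -70.242921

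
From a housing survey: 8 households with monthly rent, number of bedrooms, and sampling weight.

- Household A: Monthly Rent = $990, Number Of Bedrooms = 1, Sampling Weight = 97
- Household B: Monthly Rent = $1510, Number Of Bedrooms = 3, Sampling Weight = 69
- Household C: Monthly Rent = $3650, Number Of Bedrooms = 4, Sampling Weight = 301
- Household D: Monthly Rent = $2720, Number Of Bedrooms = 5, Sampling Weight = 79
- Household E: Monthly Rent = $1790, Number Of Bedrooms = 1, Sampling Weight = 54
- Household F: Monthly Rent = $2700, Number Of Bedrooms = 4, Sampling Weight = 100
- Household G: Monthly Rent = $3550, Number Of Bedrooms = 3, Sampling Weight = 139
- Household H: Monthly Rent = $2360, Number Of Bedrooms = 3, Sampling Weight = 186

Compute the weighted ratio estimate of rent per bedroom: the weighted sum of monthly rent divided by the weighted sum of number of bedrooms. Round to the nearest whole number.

Σ wᵢ·y = 990×97 + 1510×69 + 3650×301 + 2720×79 + 1790×54 + 2700×100 + 3550×139 + 2360×186
  = 2812820
Σ wᵢ·x = 1×97 + 3×69 + 4×301 + 5×79 + 1×54 + 4×100 + 3×139 + 3×186
  = 97 + 207 + 1204 + 395 + 54 + 400 + 417 + 558 = 3332
Ratio = 2812820 / 3332 = 844.18367

844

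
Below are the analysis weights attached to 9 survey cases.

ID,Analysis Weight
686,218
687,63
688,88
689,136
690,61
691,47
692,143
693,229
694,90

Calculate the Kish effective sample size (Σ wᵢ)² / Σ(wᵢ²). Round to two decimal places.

Σ wᵢ = 218 + 63 + 88 + 136 + 61 + 47 + 143 + 229 + 90 = 1075
Σ wᵢ² = 47524 + 3969 + 7744 + 18496 + 3721 + 2209 + 20449 + 52441 + 8100 = 164653
n_eff = 1075² / 164653 = 1155625 / 164653 = 7.0185481

7.02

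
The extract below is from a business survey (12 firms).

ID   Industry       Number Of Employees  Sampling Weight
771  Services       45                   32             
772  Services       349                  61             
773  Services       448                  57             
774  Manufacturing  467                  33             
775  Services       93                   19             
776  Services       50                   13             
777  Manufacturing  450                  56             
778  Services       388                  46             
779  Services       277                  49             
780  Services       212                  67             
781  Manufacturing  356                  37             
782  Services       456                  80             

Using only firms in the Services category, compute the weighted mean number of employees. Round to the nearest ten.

310

Services rows: 771, 772, 773, 775, 776, 778, 779, 780, 782
Weighted sum = 45×32 + 349×61 + 448×57 + 93×19 + 50×13 + 388×46 + 277×49 + 212×67 + 456×80
  = 132787
Sum of weights = 32 + 61 + 57 + 19 + 13 + 46 + 49 + 67 + 80 = 424
Weighted mean = 132787 / 424 = 313.17689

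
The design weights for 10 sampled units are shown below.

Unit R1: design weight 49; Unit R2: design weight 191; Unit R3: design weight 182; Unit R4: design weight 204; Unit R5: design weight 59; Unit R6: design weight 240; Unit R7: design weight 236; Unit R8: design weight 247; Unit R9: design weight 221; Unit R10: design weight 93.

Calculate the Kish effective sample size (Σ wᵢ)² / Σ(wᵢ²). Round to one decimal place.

8.5

Σ wᵢ = 1722
Σ wᵢ² = 2401 + 36481 + 33124 + 41616 + 3481 + 57600 + 55696 + 61009 + 48841 + 8649 = 348898
n_eff = 1722² / 348898 = 2965284 / 348898 = 8.4989997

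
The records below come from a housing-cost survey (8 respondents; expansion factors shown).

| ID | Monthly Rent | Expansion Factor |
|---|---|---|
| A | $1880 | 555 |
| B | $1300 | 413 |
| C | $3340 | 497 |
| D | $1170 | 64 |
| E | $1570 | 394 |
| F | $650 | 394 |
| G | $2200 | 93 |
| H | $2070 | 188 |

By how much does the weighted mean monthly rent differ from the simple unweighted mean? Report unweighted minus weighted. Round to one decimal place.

-68.8

Unweighted sum = 14180
Unweighted mean = 14180 / 8 = 1772.5
Weighted sum = 1880×555 + 1300×413 + 3340×497 + 1170×64 + 1570×394 + 650×394 + 2200×93 + 2070×188
  = 4783600
Sum of weights = 555 + 413 + 497 + 64 + 394 + 394 + 93 + 188 = 2598
Weighted mean = 4783600 / 2598 = 1841.2625
Difference (unweighted minus weighted) = -68.76251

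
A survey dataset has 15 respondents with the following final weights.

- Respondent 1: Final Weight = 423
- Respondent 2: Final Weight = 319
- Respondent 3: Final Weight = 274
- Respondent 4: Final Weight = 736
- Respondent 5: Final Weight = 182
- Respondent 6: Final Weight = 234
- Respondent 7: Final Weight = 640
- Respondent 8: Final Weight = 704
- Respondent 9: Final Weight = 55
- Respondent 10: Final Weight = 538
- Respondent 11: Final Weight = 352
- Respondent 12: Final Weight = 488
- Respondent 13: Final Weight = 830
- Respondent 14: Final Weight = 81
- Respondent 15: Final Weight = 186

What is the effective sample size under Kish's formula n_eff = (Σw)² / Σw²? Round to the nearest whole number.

Σ wᵢ = 6042
Σ wᵢ² = 3275132
n_eff = 6042² / 3275132 = 36505764 / 3275132 = 11.146349

11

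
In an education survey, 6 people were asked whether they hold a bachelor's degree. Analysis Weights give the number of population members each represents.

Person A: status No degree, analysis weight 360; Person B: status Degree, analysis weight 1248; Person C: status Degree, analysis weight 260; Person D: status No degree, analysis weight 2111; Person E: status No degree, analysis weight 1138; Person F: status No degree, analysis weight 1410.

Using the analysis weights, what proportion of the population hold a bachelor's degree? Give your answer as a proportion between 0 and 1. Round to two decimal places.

Sum of weights for 'Degree' = 1248 + 260 = 1508
Total weight = 360 + 1248 + 260 + 2111 + 1138 + 1410 = 6527
Weighted proportion = 1508 / 6527 = 0.23104029

0.23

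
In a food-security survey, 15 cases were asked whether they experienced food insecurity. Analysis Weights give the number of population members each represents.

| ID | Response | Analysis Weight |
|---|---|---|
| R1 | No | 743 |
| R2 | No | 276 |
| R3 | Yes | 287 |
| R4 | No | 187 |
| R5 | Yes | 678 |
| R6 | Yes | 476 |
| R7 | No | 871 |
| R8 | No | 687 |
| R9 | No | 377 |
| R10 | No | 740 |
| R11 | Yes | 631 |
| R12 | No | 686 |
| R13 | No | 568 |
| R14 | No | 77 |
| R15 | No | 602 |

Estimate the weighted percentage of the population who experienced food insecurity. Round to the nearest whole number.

26

Sum of weights for 'Yes' = 287 + 678 + 476 + 631 = 2072
Total weight = 7886
Weighted proportion = 2072 / 7886 = 0.2627441 → 26.27441%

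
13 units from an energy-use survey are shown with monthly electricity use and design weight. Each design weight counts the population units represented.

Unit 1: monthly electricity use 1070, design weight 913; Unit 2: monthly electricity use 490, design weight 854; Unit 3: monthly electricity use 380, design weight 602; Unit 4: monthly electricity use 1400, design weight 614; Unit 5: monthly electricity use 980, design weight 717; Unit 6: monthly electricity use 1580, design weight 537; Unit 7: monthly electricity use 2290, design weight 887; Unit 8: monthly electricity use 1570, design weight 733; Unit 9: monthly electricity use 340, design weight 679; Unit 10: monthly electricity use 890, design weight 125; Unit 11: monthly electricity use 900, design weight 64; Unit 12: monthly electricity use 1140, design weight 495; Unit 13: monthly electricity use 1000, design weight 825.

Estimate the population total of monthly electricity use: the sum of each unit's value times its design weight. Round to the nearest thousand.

Weighted total = 9005900

9006000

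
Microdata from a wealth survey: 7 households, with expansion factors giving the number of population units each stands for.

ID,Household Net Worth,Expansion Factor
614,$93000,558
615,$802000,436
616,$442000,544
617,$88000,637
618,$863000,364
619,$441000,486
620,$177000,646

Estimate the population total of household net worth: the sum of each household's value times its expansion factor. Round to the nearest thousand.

Weighted total = 93000×558 + 802000×436 + 442000×544 + 88000×637 + 863000×364 + 441000×486 + 177000×646
  = 51894000 + 349672000 + 240448000 + 56056000 + 314132000 + 214326000 + 114342000 = 1340870000

1340870000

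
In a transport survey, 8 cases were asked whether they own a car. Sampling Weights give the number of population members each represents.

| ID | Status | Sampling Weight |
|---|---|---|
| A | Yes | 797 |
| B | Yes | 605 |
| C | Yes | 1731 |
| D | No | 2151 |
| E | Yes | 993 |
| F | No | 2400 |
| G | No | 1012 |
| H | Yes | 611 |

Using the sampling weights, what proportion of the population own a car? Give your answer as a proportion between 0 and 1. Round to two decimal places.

Sum of weights for 'Yes' = 797 + 605 + 1731 + 993 + 611 = 4737
Total weight = 797 + 605 + 1731 + 2151 + 993 + 2400 + 1012 + 611 = 10300
Weighted proportion = 4737 / 10300 = 0.45990291

0.46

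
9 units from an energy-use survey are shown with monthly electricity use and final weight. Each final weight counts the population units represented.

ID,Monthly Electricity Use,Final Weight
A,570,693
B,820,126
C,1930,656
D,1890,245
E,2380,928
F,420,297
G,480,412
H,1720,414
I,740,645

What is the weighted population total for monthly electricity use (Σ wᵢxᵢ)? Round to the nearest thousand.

5948000

Weighted total = 570×693 + 820×126 + 1930×656 + 1890×245 + 2380×928 + 420×297 + 480×412 + 1720×414 + 740×645
  = 395010 + 103320 + 1266080 + 463050 + 2208640 + 124740 + 197760 + 712080 + 477300 = 5947980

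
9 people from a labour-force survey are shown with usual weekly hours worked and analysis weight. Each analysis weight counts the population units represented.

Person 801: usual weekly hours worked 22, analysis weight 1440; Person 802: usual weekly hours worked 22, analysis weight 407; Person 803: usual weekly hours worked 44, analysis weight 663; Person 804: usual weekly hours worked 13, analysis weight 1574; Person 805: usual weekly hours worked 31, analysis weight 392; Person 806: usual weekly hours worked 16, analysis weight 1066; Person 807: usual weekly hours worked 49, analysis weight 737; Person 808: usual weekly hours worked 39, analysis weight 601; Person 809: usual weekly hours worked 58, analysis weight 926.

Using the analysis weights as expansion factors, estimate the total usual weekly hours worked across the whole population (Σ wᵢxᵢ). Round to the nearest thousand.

233000

Weighted total = 22×1440 + 22×407 + 44×663 + 13×1574 + 31×392 + 16×1066 + 49×737 + 39×601 + 58×926
  = 31680 + 8954 + 29172 + 20462 + 12152 + 17056 + 36113 + 23439 + 53708 = 232736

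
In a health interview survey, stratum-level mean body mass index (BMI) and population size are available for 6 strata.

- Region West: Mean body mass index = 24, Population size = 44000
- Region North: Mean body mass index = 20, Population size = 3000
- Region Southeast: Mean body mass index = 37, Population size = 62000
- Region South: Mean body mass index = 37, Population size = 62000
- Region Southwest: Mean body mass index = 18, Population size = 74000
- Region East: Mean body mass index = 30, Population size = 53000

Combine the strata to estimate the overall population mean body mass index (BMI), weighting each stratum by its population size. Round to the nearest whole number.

Σ Nₕ·x̄ₕ = 24×44000 + 20×3000 + 37×62000 + 37×62000 + 18×74000 + 30×53000
  = 1056000 + 60000 + 2294000 + 2294000 + 1332000 + 1590000 = 8626000
Σ Nₕ = 44000 + 3000 + 62000 + 62000 + 74000 + 53000 = 298000
Overall mean = 8626000 / 298000 = 28.946309

29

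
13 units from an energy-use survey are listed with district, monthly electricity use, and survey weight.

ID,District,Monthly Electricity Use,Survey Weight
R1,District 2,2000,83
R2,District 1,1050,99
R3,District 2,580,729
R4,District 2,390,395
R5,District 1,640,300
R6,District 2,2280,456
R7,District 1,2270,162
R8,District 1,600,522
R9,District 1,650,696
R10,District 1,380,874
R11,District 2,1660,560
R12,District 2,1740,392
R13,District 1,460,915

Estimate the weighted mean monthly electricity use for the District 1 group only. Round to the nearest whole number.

612

District 1 rows: R2, R5, R7, R8, R9, R10, R13
Weighted sum = 1050×99 + 640×300 + 2270×162 + 600×522 + 650×696 + 380×874 + 460×915
  = 103950 + 192000 + 367740 + 313200 + 452400 + 332120 + 420900 = 2182310
Sum of weights = 99 + 300 + 162 + 522 + 696 + 874 + 915 = 3568
Weighted mean = 2182310 / 3568 = 611.63397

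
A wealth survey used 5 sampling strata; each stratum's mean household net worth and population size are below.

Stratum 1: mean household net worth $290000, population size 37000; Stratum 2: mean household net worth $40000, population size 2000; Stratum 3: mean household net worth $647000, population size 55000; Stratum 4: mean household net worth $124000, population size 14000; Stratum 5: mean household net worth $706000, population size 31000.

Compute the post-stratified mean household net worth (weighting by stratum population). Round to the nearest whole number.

Σ Nₕ·x̄ₕ = 290000×37000 + 40000×2000 + 647000×55000 + 124000×14000 + 706000×31000
  = 10730000000 + 80000000 + 35585000000 + 1736000000 + 21886000000 = 70017000000
Σ Nₕ = 37000 + 2000 + 55000 + 14000 + 31000 = 139000
Overall mean = 70017000000 / 139000 = 503719.42

503719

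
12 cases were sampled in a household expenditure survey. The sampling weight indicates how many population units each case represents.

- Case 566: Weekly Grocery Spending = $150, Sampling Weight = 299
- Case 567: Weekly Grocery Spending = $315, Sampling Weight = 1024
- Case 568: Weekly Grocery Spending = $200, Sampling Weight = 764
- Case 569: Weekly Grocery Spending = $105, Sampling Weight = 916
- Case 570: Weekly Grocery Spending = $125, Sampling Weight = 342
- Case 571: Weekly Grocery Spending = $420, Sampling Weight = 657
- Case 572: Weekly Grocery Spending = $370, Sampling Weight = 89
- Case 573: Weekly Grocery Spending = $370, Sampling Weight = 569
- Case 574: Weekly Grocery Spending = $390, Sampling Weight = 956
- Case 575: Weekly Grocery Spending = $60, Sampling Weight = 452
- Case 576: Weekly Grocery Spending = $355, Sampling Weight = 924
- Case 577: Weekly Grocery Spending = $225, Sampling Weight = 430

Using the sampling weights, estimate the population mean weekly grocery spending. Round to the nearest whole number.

270

Weighted sum = 150×299 + 315×1024 + 200×764 + 105×916 + 125×342 + 420×657 + 370×89 + 370×569 + 390×956 + 60×452 + 355×924 + 225×430
  = 2003270
Sum of weights = 299 + 1024 + 764 + 916 + 342 + 657 + 89 + 569 + 956 + 452 + 924 + 430 = 7422
Weighted mean = 2003270 / 7422 = 269.90973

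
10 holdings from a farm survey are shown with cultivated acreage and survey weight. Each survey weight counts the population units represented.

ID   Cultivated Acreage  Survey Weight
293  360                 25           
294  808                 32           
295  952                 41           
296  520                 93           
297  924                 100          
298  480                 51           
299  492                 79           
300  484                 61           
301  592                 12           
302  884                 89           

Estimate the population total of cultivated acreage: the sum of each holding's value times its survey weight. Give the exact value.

393300

Weighted total = 360×25 + 808×32 + 952×41 + 520×93 + 924×100 + 480×51 + 492×79 + 484×61 + 592×12 + 884×89
  = 9000 + 25856 + 39032 + 48360 + 92400 + 24480 + 38868 + 29524 + 7104 + 78676 = 393300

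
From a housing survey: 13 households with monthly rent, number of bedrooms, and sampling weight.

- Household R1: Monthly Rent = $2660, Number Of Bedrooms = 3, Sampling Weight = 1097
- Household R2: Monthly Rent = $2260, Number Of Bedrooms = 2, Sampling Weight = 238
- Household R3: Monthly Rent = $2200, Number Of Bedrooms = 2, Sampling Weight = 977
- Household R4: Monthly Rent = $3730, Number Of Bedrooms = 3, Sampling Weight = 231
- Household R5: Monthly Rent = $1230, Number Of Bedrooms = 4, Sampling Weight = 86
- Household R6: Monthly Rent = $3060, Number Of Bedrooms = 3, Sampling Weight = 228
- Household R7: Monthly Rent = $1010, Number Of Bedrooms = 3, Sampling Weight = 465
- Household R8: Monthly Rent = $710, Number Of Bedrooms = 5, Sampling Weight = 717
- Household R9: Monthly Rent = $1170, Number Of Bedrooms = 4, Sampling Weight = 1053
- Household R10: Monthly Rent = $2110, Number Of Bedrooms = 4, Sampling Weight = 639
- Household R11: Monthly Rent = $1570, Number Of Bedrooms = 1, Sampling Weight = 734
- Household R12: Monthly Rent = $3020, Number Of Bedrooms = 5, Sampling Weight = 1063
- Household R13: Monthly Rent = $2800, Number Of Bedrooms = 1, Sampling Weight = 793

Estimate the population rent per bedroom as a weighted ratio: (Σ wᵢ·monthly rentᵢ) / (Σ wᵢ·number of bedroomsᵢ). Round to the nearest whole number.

Σ wᵢ·y = 17412450
Σ wᵢ·x = 26032
Ratio = 17412450 / 26032 = 668.88637

669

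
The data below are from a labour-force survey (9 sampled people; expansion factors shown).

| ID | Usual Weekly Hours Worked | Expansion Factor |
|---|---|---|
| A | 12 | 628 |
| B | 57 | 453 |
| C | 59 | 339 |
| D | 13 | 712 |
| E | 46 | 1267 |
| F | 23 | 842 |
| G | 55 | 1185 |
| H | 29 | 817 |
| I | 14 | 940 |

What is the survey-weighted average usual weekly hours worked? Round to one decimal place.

33.7

Weighted sum = 242290
Sum of weights = 628 + 453 + 339 + 712 + 1267 + 842 + 1185 + 817 + 940 = 7183
Weighted mean = 242290 / 7183 = 33.731032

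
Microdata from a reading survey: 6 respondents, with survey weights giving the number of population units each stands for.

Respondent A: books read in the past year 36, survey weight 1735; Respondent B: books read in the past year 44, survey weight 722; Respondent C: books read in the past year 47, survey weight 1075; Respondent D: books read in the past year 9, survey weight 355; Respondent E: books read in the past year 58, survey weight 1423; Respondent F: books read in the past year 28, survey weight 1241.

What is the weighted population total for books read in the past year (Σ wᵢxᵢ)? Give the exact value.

Weighted total = 36×1735 + 44×722 + 47×1075 + 9×355 + 58×1423 + 28×1241
  = 62460 + 31768 + 50525 + 3195 + 82534 + 34748 = 265230

265230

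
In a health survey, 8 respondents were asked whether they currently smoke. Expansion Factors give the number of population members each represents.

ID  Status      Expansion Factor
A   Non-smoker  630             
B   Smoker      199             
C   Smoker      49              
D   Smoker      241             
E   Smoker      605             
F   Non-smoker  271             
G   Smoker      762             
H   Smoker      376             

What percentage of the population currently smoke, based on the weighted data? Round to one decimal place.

Sum of weights for 'Smoker' = 199 + 49 + 241 + 605 + 762 + 376 = 2232
Total weight = 630 + 199 + 49 + 241 + 605 + 271 + 762 + 376 = 3133
Weighted proportion = 2232 / 3133 = 0.71241621 → 71.241621%

71.2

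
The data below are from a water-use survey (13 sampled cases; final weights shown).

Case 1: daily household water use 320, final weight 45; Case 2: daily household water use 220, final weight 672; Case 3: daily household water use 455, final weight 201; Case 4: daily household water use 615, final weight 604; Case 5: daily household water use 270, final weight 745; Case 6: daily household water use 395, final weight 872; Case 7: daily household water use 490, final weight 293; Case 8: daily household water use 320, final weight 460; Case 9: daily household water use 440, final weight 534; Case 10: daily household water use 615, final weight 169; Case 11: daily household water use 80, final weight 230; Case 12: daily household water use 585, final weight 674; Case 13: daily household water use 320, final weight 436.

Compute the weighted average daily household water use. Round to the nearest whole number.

396

Weighted sum = 2352620
Sum of weights = 5935
Weighted mean = 2352620 / 5935 = 396.39764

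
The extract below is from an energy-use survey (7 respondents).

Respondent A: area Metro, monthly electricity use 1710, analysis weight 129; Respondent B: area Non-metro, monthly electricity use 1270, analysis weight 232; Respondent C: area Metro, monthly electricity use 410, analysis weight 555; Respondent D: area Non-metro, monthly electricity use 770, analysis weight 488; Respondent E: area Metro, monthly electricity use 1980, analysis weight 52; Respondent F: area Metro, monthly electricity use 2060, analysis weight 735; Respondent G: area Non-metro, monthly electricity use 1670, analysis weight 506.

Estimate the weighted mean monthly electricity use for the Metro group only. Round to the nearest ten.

1400

Metro rows: A, C, E, F
Weighted sum = 1710×129 + 410×555 + 1980×52 + 2060×735
  = 220590 + 227550 + 102960 + 1514100 = 2065200
Sum of weights = 129 + 555 + 52 + 735 = 1471
Weighted mean = 2065200 / 1471 = 1403.9429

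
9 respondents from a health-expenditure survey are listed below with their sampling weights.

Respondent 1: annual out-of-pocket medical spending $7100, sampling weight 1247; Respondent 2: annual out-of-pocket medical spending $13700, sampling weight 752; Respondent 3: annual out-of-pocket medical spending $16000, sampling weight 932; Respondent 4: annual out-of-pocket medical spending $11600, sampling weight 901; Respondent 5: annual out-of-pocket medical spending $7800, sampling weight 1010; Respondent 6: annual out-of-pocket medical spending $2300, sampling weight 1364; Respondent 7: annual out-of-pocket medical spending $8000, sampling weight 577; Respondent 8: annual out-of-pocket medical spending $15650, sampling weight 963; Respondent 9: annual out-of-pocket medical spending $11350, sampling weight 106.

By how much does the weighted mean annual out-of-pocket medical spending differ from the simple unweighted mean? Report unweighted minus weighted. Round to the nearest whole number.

656

Unweighted sum = 7100 + 13700 + 16000 + 11600 + 7800 + 2300 + 8000 + 15650 + 11350 = 93500
Unweighted mean = 93500 / 9 = 10388.889
Weighted sum = 7100×1247 + 13700×752 + 16000×932 + 11600×901 + 7800×1010 + 2300×1364 + 8000×577 + 15650×963 + 11350×106
  = 76424950
Sum of weights = 1247 + 752 + 932 + 901 + 1010 + 1364 + 577 + 963 + 106 = 7852
Weighted mean = 76424950 / 7852 = 9733.1826
Difference (unweighted minus weighted) = 655.70626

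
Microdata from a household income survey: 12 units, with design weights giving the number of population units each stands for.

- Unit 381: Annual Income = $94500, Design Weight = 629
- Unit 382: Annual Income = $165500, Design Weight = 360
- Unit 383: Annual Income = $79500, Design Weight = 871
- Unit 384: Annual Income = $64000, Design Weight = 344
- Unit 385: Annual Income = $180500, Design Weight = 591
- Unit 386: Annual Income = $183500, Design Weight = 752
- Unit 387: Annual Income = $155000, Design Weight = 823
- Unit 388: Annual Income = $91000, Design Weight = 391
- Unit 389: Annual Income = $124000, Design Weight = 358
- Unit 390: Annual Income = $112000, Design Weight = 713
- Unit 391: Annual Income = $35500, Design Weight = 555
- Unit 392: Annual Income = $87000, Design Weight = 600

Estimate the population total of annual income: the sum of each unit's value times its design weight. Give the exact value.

Weighted total = 94500×629 + 165500×360 + 79500×871 + 64000×344 + 180500×591 + 183500×752 + 155000×823 + 91000×391 + 124000×358 + 112000×713 + 35500×555 + 87000×600
  = 59440500 + 59580000 + 69244500 + 22016000 + 106675500 + 137992000 + 127565000 + 35581000 + 44392000 + 79856000 + 19702500 + 52200000 = 814245000

814245000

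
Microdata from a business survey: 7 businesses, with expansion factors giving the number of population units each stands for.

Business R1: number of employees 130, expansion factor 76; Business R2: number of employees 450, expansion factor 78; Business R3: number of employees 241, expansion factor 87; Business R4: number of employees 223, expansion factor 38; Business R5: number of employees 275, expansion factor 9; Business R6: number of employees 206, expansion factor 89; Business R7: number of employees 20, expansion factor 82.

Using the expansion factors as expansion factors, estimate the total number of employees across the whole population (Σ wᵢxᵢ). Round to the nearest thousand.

97000

Weighted total = 130×76 + 450×78 + 241×87 + 223×38 + 275×9 + 206×89 + 20×82
  = 9880 + 35100 + 20967 + 8474 + 2475 + 18334 + 1640 = 96870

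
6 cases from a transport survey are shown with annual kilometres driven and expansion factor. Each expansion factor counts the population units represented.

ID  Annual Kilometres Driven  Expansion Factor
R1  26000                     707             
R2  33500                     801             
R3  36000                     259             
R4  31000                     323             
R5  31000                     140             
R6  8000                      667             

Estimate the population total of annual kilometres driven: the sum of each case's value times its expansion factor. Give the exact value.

Weighted total = 26000×707 + 33500×801 + 36000×259 + 31000×323 + 31000×140 + 8000×667
  = 74228500

74228500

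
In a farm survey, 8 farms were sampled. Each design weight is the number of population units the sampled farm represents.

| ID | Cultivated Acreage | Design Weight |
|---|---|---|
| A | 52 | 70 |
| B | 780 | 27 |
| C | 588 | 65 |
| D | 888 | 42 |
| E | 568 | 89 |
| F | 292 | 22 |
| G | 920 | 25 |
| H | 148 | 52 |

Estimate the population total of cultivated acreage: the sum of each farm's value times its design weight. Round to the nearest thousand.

Weighted total = 52×70 + 780×27 + 588×65 + 888×42 + 568×89 + 292×22 + 920×25 + 148×52
  = 3640 + 21060 + 38220 + 37296 + 50552 + 6424 + 23000 + 7696 = 187888

188000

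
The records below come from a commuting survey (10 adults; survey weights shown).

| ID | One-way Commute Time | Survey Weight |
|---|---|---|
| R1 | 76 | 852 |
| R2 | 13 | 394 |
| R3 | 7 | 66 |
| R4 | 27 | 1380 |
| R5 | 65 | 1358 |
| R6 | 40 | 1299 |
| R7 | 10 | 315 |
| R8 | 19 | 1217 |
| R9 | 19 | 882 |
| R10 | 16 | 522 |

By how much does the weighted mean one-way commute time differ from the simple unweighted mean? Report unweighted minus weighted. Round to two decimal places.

-6.91

Unweighted sum = 76 + 13 + 7 + 27 + 65 + 40 + 10 + 19 + 19 + 16 = 292
Unweighted mean = 292 / 10 = 29.2
Weighted sum = 76×852 + 13×394 + 7×66 + 27×1380 + 65×1358 + 40×1299 + 10×315 + 19×1217 + 19×882 + 16×522
  = 64752 + 5122 + 462 + 37260 + 88270 + 51960 + 3150 + 23123 + 16758 + 8352 = 299209
Sum of weights = 852 + 394 + 66 + 1380 + 1358 + 1299 + 315 + 1217 + 882 + 522 = 8285
Weighted mean = 299209 / 8285 = 36.114544
Difference (unweighted minus weighted) = -6.9145444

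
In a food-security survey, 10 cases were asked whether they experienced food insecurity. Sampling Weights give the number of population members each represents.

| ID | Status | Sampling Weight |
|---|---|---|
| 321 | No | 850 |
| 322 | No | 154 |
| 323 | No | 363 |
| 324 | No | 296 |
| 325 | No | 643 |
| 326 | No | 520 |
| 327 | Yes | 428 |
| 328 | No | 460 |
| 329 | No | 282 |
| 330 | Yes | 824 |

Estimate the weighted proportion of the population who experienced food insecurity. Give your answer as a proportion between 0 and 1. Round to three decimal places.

Sum of weights for 'Yes' = 428 + 824 = 1252
Total weight = 850 + 154 + 363 + 296 + 643 + 520 + 428 + 460 + 282 + 824 = 4820
Weighted proportion = 1252 / 4820 = 0.25975104

0.260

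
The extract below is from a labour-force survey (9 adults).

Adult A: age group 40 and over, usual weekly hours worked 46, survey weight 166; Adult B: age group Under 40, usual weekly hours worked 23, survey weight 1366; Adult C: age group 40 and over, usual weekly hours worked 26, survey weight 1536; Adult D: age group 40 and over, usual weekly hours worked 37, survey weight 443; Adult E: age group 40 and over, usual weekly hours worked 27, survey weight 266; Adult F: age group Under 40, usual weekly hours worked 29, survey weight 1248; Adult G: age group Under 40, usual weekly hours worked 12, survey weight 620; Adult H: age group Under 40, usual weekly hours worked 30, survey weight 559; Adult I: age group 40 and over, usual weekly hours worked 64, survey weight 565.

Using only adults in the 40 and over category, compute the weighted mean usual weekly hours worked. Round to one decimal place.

40 and over rows: A, C, D, E, I
Weighted sum = 107305
Sum of weights = 166 + 1536 + 443 + 266 + 565 = 2976
Weighted mean = 107305 / 2976 = 36.056788

36.1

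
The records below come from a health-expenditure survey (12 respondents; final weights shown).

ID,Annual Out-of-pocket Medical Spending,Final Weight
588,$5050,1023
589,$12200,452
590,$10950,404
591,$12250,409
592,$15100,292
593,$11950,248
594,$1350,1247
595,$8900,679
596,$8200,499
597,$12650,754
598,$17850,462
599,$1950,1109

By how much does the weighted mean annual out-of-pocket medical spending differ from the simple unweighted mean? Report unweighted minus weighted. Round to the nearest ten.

2050

Unweighted sum = 5050 + 12200 + 10950 + 12250 + 15100 + 11950 + 1350 + 8900 + 8200 + 12650 + 17850 + 1950 = 118400
Unweighted mean = 118400 / 12 = 9866.6667
Weighted sum = 59253100
Sum of weights = 1023 + 452 + 404 + 409 + 292 + 248 + 1247 + 679 + 499 + 754 + 462 + 1109 = 7578
Weighted mean = 59253100 / 7578 = 7819.0947
Difference (unweighted minus weighted) = 2047.5719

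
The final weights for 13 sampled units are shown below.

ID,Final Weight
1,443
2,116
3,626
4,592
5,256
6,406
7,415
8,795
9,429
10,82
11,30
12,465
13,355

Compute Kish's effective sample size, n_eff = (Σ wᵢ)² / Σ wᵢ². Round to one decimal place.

Σ wᵢ = 5010
Σ wᵢ² = 2520582
n_eff = 5010² / 2520582 = 25100100 / 2520582 = 9.9580573

10.0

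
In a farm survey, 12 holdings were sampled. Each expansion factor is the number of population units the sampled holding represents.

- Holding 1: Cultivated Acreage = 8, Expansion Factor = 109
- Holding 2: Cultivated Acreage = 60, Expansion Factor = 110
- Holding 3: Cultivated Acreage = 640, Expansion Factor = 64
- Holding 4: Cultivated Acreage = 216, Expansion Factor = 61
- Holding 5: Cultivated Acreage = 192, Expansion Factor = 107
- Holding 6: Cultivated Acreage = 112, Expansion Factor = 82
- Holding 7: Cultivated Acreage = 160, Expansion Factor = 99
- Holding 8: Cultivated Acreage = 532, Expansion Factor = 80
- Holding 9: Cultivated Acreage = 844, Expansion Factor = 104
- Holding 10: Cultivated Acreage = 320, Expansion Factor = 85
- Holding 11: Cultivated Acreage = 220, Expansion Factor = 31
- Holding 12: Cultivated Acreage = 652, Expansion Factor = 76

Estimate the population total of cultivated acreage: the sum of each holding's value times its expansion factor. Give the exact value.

Weighted total = 8×109 + 60×110 + 640×64 + 216×61 + 192×107 + 112×82 + 160×99 + 532×80 + 844×104 + 320×85 + 220×31 + 652×76
  = 872 + 6600 + 40960 + 13176 + 20544 + 9184 + 15840 + 42560 + 87776 + 27200 + 6820 + 49552 = 321084

321084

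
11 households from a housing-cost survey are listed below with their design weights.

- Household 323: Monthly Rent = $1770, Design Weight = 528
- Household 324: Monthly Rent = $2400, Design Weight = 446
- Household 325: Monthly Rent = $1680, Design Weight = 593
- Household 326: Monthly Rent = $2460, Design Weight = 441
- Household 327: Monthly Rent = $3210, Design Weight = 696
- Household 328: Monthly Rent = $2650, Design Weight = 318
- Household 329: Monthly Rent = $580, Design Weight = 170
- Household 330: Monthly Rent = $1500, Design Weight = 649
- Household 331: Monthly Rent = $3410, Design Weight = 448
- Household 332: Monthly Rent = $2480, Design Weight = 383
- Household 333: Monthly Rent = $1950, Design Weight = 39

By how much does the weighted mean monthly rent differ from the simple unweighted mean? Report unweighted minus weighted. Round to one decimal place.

Unweighted sum = 1770 + 2400 + 1680 + 2460 + 3210 + 2650 + 580 + 1500 + 3410 + 2480 + 1950 = 24090
Unweighted mean = 24090 / 11 = 2190
Weighted sum = 1770×528 + 2400×446 + 1680×593 + 2460×441 + 3210×696 + 2650×318 + 580×170 + 1500×649 + 3410×448 + 2480×383 + 1950×39
  = 934560 + 1070400 + 996240 + 1084860 + 2234160 + 842700 + 98600 + 973500 + 1527680 + 949840 + 76050 = 10788590
Sum of weights = 528 + 446 + 593 + 441 + 696 + 318 + 170 + 649 + 448 + 383 + 39 = 4711
Weighted mean = 10788590 / 4711 = 2290.0849
Difference (unweighted minus weighted) = -100.08491

-100.1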